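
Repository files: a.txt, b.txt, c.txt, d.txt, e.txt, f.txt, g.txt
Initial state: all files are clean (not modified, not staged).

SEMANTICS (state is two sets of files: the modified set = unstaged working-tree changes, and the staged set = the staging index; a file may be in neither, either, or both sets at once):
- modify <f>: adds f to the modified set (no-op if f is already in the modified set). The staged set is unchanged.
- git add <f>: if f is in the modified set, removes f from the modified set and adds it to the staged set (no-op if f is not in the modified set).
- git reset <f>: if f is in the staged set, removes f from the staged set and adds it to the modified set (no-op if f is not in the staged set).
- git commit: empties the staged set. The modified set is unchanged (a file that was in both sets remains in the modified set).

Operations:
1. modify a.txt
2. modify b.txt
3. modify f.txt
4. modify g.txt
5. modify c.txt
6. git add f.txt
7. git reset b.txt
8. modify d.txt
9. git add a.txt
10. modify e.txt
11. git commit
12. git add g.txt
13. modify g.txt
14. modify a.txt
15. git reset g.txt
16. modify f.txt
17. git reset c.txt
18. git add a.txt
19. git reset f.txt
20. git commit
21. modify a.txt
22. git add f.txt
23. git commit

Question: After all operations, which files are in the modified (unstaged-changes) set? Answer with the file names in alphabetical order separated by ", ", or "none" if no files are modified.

Answer: a.txt, b.txt, c.txt, d.txt, e.txt, g.txt

Derivation:
After op 1 (modify a.txt): modified={a.txt} staged={none}
After op 2 (modify b.txt): modified={a.txt, b.txt} staged={none}
After op 3 (modify f.txt): modified={a.txt, b.txt, f.txt} staged={none}
After op 4 (modify g.txt): modified={a.txt, b.txt, f.txt, g.txt} staged={none}
After op 5 (modify c.txt): modified={a.txt, b.txt, c.txt, f.txt, g.txt} staged={none}
After op 6 (git add f.txt): modified={a.txt, b.txt, c.txt, g.txt} staged={f.txt}
After op 7 (git reset b.txt): modified={a.txt, b.txt, c.txt, g.txt} staged={f.txt}
After op 8 (modify d.txt): modified={a.txt, b.txt, c.txt, d.txt, g.txt} staged={f.txt}
After op 9 (git add a.txt): modified={b.txt, c.txt, d.txt, g.txt} staged={a.txt, f.txt}
After op 10 (modify e.txt): modified={b.txt, c.txt, d.txt, e.txt, g.txt} staged={a.txt, f.txt}
After op 11 (git commit): modified={b.txt, c.txt, d.txt, e.txt, g.txt} staged={none}
After op 12 (git add g.txt): modified={b.txt, c.txt, d.txt, e.txt} staged={g.txt}
After op 13 (modify g.txt): modified={b.txt, c.txt, d.txt, e.txt, g.txt} staged={g.txt}
After op 14 (modify a.txt): modified={a.txt, b.txt, c.txt, d.txt, e.txt, g.txt} staged={g.txt}
After op 15 (git reset g.txt): modified={a.txt, b.txt, c.txt, d.txt, e.txt, g.txt} staged={none}
After op 16 (modify f.txt): modified={a.txt, b.txt, c.txt, d.txt, e.txt, f.txt, g.txt} staged={none}
After op 17 (git reset c.txt): modified={a.txt, b.txt, c.txt, d.txt, e.txt, f.txt, g.txt} staged={none}
After op 18 (git add a.txt): modified={b.txt, c.txt, d.txt, e.txt, f.txt, g.txt} staged={a.txt}
After op 19 (git reset f.txt): modified={b.txt, c.txt, d.txt, e.txt, f.txt, g.txt} staged={a.txt}
After op 20 (git commit): modified={b.txt, c.txt, d.txt, e.txt, f.txt, g.txt} staged={none}
After op 21 (modify a.txt): modified={a.txt, b.txt, c.txt, d.txt, e.txt, f.txt, g.txt} staged={none}
After op 22 (git add f.txt): modified={a.txt, b.txt, c.txt, d.txt, e.txt, g.txt} staged={f.txt}
After op 23 (git commit): modified={a.txt, b.txt, c.txt, d.txt, e.txt, g.txt} staged={none}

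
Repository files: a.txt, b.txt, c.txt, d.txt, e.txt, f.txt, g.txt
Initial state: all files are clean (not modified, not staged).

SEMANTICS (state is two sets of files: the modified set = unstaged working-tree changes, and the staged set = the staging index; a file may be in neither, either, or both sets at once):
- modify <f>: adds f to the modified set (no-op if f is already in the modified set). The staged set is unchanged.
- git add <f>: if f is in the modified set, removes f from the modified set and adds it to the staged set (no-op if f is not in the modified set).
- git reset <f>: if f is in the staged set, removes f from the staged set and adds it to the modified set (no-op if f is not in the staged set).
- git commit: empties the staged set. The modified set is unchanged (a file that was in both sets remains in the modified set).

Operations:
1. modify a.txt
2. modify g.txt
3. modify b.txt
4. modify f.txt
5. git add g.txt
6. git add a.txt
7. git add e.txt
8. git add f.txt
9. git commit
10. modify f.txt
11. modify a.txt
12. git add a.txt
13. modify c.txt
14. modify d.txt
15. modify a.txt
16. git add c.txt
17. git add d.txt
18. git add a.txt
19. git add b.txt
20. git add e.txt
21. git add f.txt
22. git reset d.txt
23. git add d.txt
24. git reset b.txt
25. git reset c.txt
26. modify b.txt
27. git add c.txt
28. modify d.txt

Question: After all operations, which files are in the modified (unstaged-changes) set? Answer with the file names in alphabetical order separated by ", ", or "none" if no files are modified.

After op 1 (modify a.txt): modified={a.txt} staged={none}
After op 2 (modify g.txt): modified={a.txt, g.txt} staged={none}
After op 3 (modify b.txt): modified={a.txt, b.txt, g.txt} staged={none}
After op 4 (modify f.txt): modified={a.txt, b.txt, f.txt, g.txt} staged={none}
After op 5 (git add g.txt): modified={a.txt, b.txt, f.txt} staged={g.txt}
After op 6 (git add a.txt): modified={b.txt, f.txt} staged={a.txt, g.txt}
After op 7 (git add e.txt): modified={b.txt, f.txt} staged={a.txt, g.txt}
After op 8 (git add f.txt): modified={b.txt} staged={a.txt, f.txt, g.txt}
After op 9 (git commit): modified={b.txt} staged={none}
After op 10 (modify f.txt): modified={b.txt, f.txt} staged={none}
After op 11 (modify a.txt): modified={a.txt, b.txt, f.txt} staged={none}
After op 12 (git add a.txt): modified={b.txt, f.txt} staged={a.txt}
After op 13 (modify c.txt): modified={b.txt, c.txt, f.txt} staged={a.txt}
After op 14 (modify d.txt): modified={b.txt, c.txt, d.txt, f.txt} staged={a.txt}
After op 15 (modify a.txt): modified={a.txt, b.txt, c.txt, d.txt, f.txt} staged={a.txt}
After op 16 (git add c.txt): modified={a.txt, b.txt, d.txt, f.txt} staged={a.txt, c.txt}
After op 17 (git add d.txt): modified={a.txt, b.txt, f.txt} staged={a.txt, c.txt, d.txt}
After op 18 (git add a.txt): modified={b.txt, f.txt} staged={a.txt, c.txt, d.txt}
After op 19 (git add b.txt): modified={f.txt} staged={a.txt, b.txt, c.txt, d.txt}
After op 20 (git add e.txt): modified={f.txt} staged={a.txt, b.txt, c.txt, d.txt}
After op 21 (git add f.txt): modified={none} staged={a.txt, b.txt, c.txt, d.txt, f.txt}
After op 22 (git reset d.txt): modified={d.txt} staged={a.txt, b.txt, c.txt, f.txt}
After op 23 (git add d.txt): modified={none} staged={a.txt, b.txt, c.txt, d.txt, f.txt}
After op 24 (git reset b.txt): modified={b.txt} staged={a.txt, c.txt, d.txt, f.txt}
After op 25 (git reset c.txt): modified={b.txt, c.txt} staged={a.txt, d.txt, f.txt}
After op 26 (modify b.txt): modified={b.txt, c.txt} staged={a.txt, d.txt, f.txt}
After op 27 (git add c.txt): modified={b.txt} staged={a.txt, c.txt, d.txt, f.txt}
After op 28 (modify d.txt): modified={b.txt, d.txt} staged={a.txt, c.txt, d.txt, f.txt}

Answer: b.txt, d.txt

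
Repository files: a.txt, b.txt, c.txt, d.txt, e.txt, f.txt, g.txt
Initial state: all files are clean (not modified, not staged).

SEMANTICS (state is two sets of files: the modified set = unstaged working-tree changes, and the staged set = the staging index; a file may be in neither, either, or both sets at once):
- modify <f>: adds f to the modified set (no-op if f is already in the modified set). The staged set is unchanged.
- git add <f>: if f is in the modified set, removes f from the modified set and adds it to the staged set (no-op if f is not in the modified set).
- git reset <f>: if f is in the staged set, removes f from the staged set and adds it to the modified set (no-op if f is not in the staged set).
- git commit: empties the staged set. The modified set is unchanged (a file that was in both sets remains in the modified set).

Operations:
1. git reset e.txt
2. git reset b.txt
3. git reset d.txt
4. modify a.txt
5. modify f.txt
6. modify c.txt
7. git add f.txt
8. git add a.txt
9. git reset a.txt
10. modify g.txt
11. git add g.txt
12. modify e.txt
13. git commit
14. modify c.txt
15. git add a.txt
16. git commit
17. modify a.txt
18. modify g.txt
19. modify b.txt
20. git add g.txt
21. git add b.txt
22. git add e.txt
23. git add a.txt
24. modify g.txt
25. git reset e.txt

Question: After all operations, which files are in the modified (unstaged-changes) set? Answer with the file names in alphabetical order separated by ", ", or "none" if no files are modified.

Answer: c.txt, e.txt, g.txt

Derivation:
After op 1 (git reset e.txt): modified={none} staged={none}
After op 2 (git reset b.txt): modified={none} staged={none}
After op 3 (git reset d.txt): modified={none} staged={none}
After op 4 (modify a.txt): modified={a.txt} staged={none}
After op 5 (modify f.txt): modified={a.txt, f.txt} staged={none}
After op 6 (modify c.txt): modified={a.txt, c.txt, f.txt} staged={none}
After op 7 (git add f.txt): modified={a.txt, c.txt} staged={f.txt}
After op 8 (git add a.txt): modified={c.txt} staged={a.txt, f.txt}
After op 9 (git reset a.txt): modified={a.txt, c.txt} staged={f.txt}
After op 10 (modify g.txt): modified={a.txt, c.txt, g.txt} staged={f.txt}
After op 11 (git add g.txt): modified={a.txt, c.txt} staged={f.txt, g.txt}
After op 12 (modify e.txt): modified={a.txt, c.txt, e.txt} staged={f.txt, g.txt}
After op 13 (git commit): modified={a.txt, c.txt, e.txt} staged={none}
After op 14 (modify c.txt): modified={a.txt, c.txt, e.txt} staged={none}
After op 15 (git add a.txt): modified={c.txt, e.txt} staged={a.txt}
After op 16 (git commit): modified={c.txt, e.txt} staged={none}
After op 17 (modify a.txt): modified={a.txt, c.txt, e.txt} staged={none}
After op 18 (modify g.txt): modified={a.txt, c.txt, e.txt, g.txt} staged={none}
After op 19 (modify b.txt): modified={a.txt, b.txt, c.txt, e.txt, g.txt} staged={none}
After op 20 (git add g.txt): modified={a.txt, b.txt, c.txt, e.txt} staged={g.txt}
After op 21 (git add b.txt): modified={a.txt, c.txt, e.txt} staged={b.txt, g.txt}
After op 22 (git add e.txt): modified={a.txt, c.txt} staged={b.txt, e.txt, g.txt}
After op 23 (git add a.txt): modified={c.txt} staged={a.txt, b.txt, e.txt, g.txt}
After op 24 (modify g.txt): modified={c.txt, g.txt} staged={a.txt, b.txt, e.txt, g.txt}
After op 25 (git reset e.txt): modified={c.txt, e.txt, g.txt} staged={a.txt, b.txt, g.txt}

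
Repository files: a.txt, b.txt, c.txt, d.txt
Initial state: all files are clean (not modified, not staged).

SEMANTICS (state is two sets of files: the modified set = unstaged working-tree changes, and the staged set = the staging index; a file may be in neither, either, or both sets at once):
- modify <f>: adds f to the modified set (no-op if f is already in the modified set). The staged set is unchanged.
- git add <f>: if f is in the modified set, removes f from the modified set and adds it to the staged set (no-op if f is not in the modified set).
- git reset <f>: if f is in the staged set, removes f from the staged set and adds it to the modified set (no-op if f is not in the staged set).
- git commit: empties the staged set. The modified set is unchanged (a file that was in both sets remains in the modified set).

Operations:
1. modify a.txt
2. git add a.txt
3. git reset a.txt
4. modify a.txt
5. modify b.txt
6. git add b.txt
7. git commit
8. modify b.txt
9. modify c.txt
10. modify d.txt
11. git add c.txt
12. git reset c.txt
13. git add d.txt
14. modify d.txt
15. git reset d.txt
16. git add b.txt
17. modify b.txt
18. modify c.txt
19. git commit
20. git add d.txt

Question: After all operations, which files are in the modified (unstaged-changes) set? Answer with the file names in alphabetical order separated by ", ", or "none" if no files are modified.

After op 1 (modify a.txt): modified={a.txt} staged={none}
After op 2 (git add a.txt): modified={none} staged={a.txt}
After op 3 (git reset a.txt): modified={a.txt} staged={none}
After op 4 (modify a.txt): modified={a.txt} staged={none}
After op 5 (modify b.txt): modified={a.txt, b.txt} staged={none}
After op 6 (git add b.txt): modified={a.txt} staged={b.txt}
After op 7 (git commit): modified={a.txt} staged={none}
After op 8 (modify b.txt): modified={a.txt, b.txt} staged={none}
After op 9 (modify c.txt): modified={a.txt, b.txt, c.txt} staged={none}
After op 10 (modify d.txt): modified={a.txt, b.txt, c.txt, d.txt} staged={none}
After op 11 (git add c.txt): modified={a.txt, b.txt, d.txt} staged={c.txt}
After op 12 (git reset c.txt): modified={a.txt, b.txt, c.txt, d.txt} staged={none}
After op 13 (git add d.txt): modified={a.txt, b.txt, c.txt} staged={d.txt}
After op 14 (modify d.txt): modified={a.txt, b.txt, c.txt, d.txt} staged={d.txt}
After op 15 (git reset d.txt): modified={a.txt, b.txt, c.txt, d.txt} staged={none}
After op 16 (git add b.txt): modified={a.txt, c.txt, d.txt} staged={b.txt}
After op 17 (modify b.txt): modified={a.txt, b.txt, c.txt, d.txt} staged={b.txt}
After op 18 (modify c.txt): modified={a.txt, b.txt, c.txt, d.txt} staged={b.txt}
After op 19 (git commit): modified={a.txt, b.txt, c.txt, d.txt} staged={none}
After op 20 (git add d.txt): modified={a.txt, b.txt, c.txt} staged={d.txt}

Answer: a.txt, b.txt, c.txt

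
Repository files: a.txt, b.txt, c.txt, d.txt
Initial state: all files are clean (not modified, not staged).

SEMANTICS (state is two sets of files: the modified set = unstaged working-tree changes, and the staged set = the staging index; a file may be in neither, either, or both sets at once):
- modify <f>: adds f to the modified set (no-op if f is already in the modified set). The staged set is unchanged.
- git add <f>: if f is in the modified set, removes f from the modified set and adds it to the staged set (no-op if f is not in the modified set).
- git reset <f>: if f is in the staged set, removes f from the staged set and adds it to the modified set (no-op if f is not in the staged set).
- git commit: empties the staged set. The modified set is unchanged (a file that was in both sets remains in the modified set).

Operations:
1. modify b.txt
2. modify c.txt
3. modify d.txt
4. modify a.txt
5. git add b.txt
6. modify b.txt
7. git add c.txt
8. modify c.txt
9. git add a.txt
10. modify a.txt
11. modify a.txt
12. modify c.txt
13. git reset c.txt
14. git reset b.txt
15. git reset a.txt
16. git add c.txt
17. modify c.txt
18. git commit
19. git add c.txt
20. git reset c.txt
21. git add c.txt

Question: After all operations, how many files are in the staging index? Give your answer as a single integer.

Answer: 1

Derivation:
After op 1 (modify b.txt): modified={b.txt} staged={none}
After op 2 (modify c.txt): modified={b.txt, c.txt} staged={none}
After op 3 (modify d.txt): modified={b.txt, c.txt, d.txt} staged={none}
After op 4 (modify a.txt): modified={a.txt, b.txt, c.txt, d.txt} staged={none}
After op 5 (git add b.txt): modified={a.txt, c.txt, d.txt} staged={b.txt}
After op 6 (modify b.txt): modified={a.txt, b.txt, c.txt, d.txt} staged={b.txt}
After op 7 (git add c.txt): modified={a.txt, b.txt, d.txt} staged={b.txt, c.txt}
After op 8 (modify c.txt): modified={a.txt, b.txt, c.txt, d.txt} staged={b.txt, c.txt}
After op 9 (git add a.txt): modified={b.txt, c.txt, d.txt} staged={a.txt, b.txt, c.txt}
After op 10 (modify a.txt): modified={a.txt, b.txt, c.txt, d.txt} staged={a.txt, b.txt, c.txt}
After op 11 (modify a.txt): modified={a.txt, b.txt, c.txt, d.txt} staged={a.txt, b.txt, c.txt}
After op 12 (modify c.txt): modified={a.txt, b.txt, c.txt, d.txt} staged={a.txt, b.txt, c.txt}
After op 13 (git reset c.txt): modified={a.txt, b.txt, c.txt, d.txt} staged={a.txt, b.txt}
After op 14 (git reset b.txt): modified={a.txt, b.txt, c.txt, d.txt} staged={a.txt}
After op 15 (git reset a.txt): modified={a.txt, b.txt, c.txt, d.txt} staged={none}
After op 16 (git add c.txt): modified={a.txt, b.txt, d.txt} staged={c.txt}
After op 17 (modify c.txt): modified={a.txt, b.txt, c.txt, d.txt} staged={c.txt}
After op 18 (git commit): modified={a.txt, b.txt, c.txt, d.txt} staged={none}
After op 19 (git add c.txt): modified={a.txt, b.txt, d.txt} staged={c.txt}
After op 20 (git reset c.txt): modified={a.txt, b.txt, c.txt, d.txt} staged={none}
After op 21 (git add c.txt): modified={a.txt, b.txt, d.txt} staged={c.txt}
Final staged set: {c.txt} -> count=1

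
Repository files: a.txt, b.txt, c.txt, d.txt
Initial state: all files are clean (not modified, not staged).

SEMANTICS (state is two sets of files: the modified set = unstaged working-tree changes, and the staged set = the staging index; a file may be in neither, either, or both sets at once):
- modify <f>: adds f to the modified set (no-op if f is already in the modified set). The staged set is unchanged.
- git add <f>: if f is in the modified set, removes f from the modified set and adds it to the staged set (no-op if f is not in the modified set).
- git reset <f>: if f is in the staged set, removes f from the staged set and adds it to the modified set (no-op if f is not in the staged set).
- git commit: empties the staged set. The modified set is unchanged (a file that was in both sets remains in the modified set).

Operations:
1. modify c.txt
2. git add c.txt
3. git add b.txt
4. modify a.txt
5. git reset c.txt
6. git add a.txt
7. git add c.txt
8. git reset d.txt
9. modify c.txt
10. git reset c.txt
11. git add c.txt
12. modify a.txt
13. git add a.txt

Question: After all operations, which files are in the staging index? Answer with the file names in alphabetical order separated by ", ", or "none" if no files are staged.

Answer: a.txt, c.txt

Derivation:
After op 1 (modify c.txt): modified={c.txt} staged={none}
After op 2 (git add c.txt): modified={none} staged={c.txt}
After op 3 (git add b.txt): modified={none} staged={c.txt}
After op 4 (modify a.txt): modified={a.txt} staged={c.txt}
After op 5 (git reset c.txt): modified={a.txt, c.txt} staged={none}
After op 6 (git add a.txt): modified={c.txt} staged={a.txt}
After op 7 (git add c.txt): modified={none} staged={a.txt, c.txt}
After op 8 (git reset d.txt): modified={none} staged={a.txt, c.txt}
After op 9 (modify c.txt): modified={c.txt} staged={a.txt, c.txt}
After op 10 (git reset c.txt): modified={c.txt} staged={a.txt}
After op 11 (git add c.txt): modified={none} staged={a.txt, c.txt}
After op 12 (modify a.txt): modified={a.txt} staged={a.txt, c.txt}
After op 13 (git add a.txt): modified={none} staged={a.txt, c.txt}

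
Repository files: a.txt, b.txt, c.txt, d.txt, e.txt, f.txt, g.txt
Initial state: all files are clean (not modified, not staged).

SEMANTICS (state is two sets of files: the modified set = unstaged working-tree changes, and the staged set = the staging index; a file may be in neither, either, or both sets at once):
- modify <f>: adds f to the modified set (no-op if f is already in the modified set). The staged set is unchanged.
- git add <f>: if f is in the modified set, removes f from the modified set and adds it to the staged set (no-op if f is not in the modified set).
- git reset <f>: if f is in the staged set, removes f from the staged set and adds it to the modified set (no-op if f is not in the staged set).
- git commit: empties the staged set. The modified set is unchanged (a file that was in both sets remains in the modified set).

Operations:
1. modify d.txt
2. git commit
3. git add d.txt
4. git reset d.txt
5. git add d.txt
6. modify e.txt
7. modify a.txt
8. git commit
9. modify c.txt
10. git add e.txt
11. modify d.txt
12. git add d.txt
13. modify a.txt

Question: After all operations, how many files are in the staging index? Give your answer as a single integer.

After op 1 (modify d.txt): modified={d.txt} staged={none}
After op 2 (git commit): modified={d.txt} staged={none}
After op 3 (git add d.txt): modified={none} staged={d.txt}
After op 4 (git reset d.txt): modified={d.txt} staged={none}
After op 5 (git add d.txt): modified={none} staged={d.txt}
After op 6 (modify e.txt): modified={e.txt} staged={d.txt}
After op 7 (modify a.txt): modified={a.txt, e.txt} staged={d.txt}
After op 8 (git commit): modified={a.txt, e.txt} staged={none}
After op 9 (modify c.txt): modified={a.txt, c.txt, e.txt} staged={none}
After op 10 (git add e.txt): modified={a.txt, c.txt} staged={e.txt}
After op 11 (modify d.txt): modified={a.txt, c.txt, d.txt} staged={e.txt}
After op 12 (git add d.txt): modified={a.txt, c.txt} staged={d.txt, e.txt}
After op 13 (modify a.txt): modified={a.txt, c.txt} staged={d.txt, e.txt}
Final staged set: {d.txt, e.txt} -> count=2

Answer: 2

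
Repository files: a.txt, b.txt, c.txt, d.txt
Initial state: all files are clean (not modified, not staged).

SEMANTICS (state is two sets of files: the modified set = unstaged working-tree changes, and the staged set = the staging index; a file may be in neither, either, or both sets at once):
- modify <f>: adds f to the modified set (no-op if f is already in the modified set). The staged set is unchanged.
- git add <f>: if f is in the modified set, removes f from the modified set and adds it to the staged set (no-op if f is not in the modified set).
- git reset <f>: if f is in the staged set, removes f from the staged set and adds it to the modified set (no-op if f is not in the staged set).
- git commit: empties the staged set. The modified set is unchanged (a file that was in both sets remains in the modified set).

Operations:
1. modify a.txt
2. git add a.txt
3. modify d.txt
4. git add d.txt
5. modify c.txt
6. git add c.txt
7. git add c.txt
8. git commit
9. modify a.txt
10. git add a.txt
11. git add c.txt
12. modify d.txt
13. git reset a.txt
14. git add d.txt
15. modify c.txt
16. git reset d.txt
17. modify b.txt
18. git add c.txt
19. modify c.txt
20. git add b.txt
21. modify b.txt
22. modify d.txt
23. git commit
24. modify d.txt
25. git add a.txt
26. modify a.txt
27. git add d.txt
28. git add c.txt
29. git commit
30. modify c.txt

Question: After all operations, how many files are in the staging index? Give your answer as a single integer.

Answer: 0

Derivation:
After op 1 (modify a.txt): modified={a.txt} staged={none}
After op 2 (git add a.txt): modified={none} staged={a.txt}
After op 3 (modify d.txt): modified={d.txt} staged={a.txt}
After op 4 (git add d.txt): modified={none} staged={a.txt, d.txt}
After op 5 (modify c.txt): modified={c.txt} staged={a.txt, d.txt}
After op 6 (git add c.txt): modified={none} staged={a.txt, c.txt, d.txt}
After op 7 (git add c.txt): modified={none} staged={a.txt, c.txt, d.txt}
After op 8 (git commit): modified={none} staged={none}
After op 9 (modify a.txt): modified={a.txt} staged={none}
After op 10 (git add a.txt): modified={none} staged={a.txt}
After op 11 (git add c.txt): modified={none} staged={a.txt}
After op 12 (modify d.txt): modified={d.txt} staged={a.txt}
After op 13 (git reset a.txt): modified={a.txt, d.txt} staged={none}
After op 14 (git add d.txt): modified={a.txt} staged={d.txt}
After op 15 (modify c.txt): modified={a.txt, c.txt} staged={d.txt}
After op 16 (git reset d.txt): modified={a.txt, c.txt, d.txt} staged={none}
After op 17 (modify b.txt): modified={a.txt, b.txt, c.txt, d.txt} staged={none}
After op 18 (git add c.txt): modified={a.txt, b.txt, d.txt} staged={c.txt}
After op 19 (modify c.txt): modified={a.txt, b.txt, c.txt, d.txt} staged={c.txt}
After op 20 (git add b.txt): modified={a.txt, c.txt, d.txt} staged={b.txt, c.txt}
After op 21 (modify b.txt): modified={a.txt, b.txt, c.txt, d.txt} staged={b.txt, c.txt}
After op 22 (modify d.txt): modified={a.txt, b.txt, c.txt, d.txt} staged={b.txt, c.txt}
After op 23 (git commit): modified={a.txt, b.txt, c.txt, d.txt} staged={none}
After op 24 (modify d.txt): modified={a.txt, b.txt, c.txt, d.txt} staged={none}
After op 25 (git add a.txt): modified={b.txt, c.txt, d.txt} staged={a.txt}
After op 26 (modify a.txt): modified={a.txt, b.txt, c.txt, d.txt} staged={a.txt}
After op 27 (git add d.txt): modified={a.txt, b.txt, c.txt} staged={a.txt, d.txt}
After op 28 (git add c.txt): modified={a.txt, b.txt} staged={a.txt, c.txt, d.txt}
After op 29 (git commit): modified={a.txt, b.txt} staged={none}
After op 30 (modify c.txt): modified={a.txt, b.txt, c.txt} staged={none}
Final staged set: {none} -> count=0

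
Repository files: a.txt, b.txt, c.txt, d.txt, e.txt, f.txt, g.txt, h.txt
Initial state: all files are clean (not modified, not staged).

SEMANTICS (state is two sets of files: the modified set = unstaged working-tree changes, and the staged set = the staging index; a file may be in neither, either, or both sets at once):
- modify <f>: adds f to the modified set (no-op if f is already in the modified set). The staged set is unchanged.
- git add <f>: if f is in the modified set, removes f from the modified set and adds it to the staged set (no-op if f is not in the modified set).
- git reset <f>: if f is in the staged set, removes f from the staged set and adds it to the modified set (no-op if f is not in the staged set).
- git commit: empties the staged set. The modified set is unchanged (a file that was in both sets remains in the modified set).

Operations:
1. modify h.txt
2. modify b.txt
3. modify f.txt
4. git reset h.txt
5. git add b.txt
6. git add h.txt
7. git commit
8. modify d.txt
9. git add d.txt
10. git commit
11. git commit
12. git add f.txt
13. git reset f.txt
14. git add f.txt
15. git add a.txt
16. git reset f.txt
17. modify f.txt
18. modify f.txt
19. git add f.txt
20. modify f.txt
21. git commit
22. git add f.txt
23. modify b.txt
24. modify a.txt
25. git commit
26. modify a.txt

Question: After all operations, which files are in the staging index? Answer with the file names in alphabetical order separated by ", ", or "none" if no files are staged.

Answer: none

Derivation:
After op 1 (modify h.txt): modified={h.txt} staged={none}
After op 2 (modify b.txt): modified={b.txt, h.txt} staged={none}
After op 3 (modify f.txt): modified={b.txt, f.txt, h.txt} staged={none}
After op 4 (git reset h.txt): modified={b.txt, f.txt, h.txt} staged={none}
After op 5 (git add b.txt): modified={f.txt, h.txt} staged={b.txt}
After op 6 (git add h.txt): modified={f.txt} staged={b.txt, h.txt}
After op 7 (git commit): modified={f.txt} staged={none}
After op 8 (modify d.txt): modified={d.txt, f.txt} staged={none}
After op 9 (git add d.txt): modified={f.txt} staged={d.txt}
After op 10 (git commit): modified={f.txt} staged={none}
After op 11 (git commit): modified={f.txt} staged={none}
After op 12 (git add f.txt): modified={none} staged={f.txt}
After op 13 (git reset f.txt): modified={f.txt} staged={none}
After op 14 (git add f.txt): modified={none} staged={f.txt}
After op 15 (git add a.txt): modified={none} staged={f.txt}
After op 16 (git reset f.txt): modified={f.txt} staged={none}
After op 17 (modify f.txt): modified={f.txt} staged={none}
After op 18 (modify f.txt): modified={f.txt} staged={none}
After op 19 (git add f.txt): modified={none} staged={f.txt}
After op 20 (modify f.txt): modified={f.txt} staged={f.txt}
After op 21 (git commit): modified={f.txt} staged={none}
After op 22 (git add f.txt): modified={none} staged={f.txt}
After op 23 (modify b.txt): modified={b.txt} staged={f.txt}
After op 24 (modify a.txt): modified={a.txt, b.txt} staged={f.txt}
After op 25 (git commit): modified={a.txt, b.txt} staged={none}
After op 26 (modify a.txt): modified={a.txt, b.txt} staged={none}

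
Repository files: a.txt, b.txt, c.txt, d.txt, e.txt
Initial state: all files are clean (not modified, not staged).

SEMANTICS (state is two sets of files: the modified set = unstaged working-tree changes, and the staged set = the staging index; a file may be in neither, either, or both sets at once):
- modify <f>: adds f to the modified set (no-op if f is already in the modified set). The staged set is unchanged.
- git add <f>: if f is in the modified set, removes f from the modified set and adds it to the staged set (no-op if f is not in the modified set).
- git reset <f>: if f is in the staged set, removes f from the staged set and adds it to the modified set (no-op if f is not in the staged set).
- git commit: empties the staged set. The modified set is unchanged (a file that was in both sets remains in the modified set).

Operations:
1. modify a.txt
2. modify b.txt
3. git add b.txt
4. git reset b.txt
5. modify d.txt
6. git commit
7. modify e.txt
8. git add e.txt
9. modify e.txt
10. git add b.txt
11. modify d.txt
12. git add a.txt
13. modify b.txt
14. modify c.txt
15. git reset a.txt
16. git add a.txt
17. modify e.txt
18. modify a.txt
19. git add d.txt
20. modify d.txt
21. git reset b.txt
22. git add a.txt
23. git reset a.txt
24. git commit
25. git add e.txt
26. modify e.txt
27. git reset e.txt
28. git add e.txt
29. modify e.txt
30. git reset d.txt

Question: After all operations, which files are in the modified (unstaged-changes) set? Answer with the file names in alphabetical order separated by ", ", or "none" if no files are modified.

After op 1 (modify a.txt): modified={a.txt} staged={none}
After op 2 (modify b.txt): modified={a.txt, b.txt} staged={none}
After op 3 (git add b.txt): modified={a.txt} staged={b.txt}
After op 4 (git reset b.txt): modified={a.txt, b.txt} staged={none}
After op 5 (modify d.txt): modified={a.txt, b.txt, d.txt} staged={none}
After op 6 (git commit): modified={a.txt, b.txt, d.txt} staged={none}
After op 7 (modify e.txt): modified={a.txt, b.txt, d.txt, e.txt} staged={none}
After op 8 (git add e.txt): modified={a.txt, b.txt, d.txt} staged={e.txt}
After op 9 (modify e.txt): modified={a.txt, b.txt, d.txt, e.txt} staged={e.txt}
After op 10 (git add b.txt): modified={a.txt, d.txt, e.txt} staged={b.txt, e.txt}
After op 11 (modify d.txt): modified={a.txt, d.txt, e.txt} staged={b.txt, e.txt}
After op 12 (git add a.txt): modified={d.txt, e.txt} staged={a.txt, b.txt, e.txt}
After op 13 (modify b.txt): modified={b.txt, d.txt, e.txt} staged={a.txt, b.txt, e.txt}
After op 14 (modify c.txt): modified={b.txt, c.txt, d.txt, e.txt} staged={a.txt, b.txt, e.txt}
After op 15 (git reset a.txt): modified={a.txt, b.txt, c.txt, d.txt, e.txt} staged={b.txt, e.txt}
After op 16 (git add a.txt): modified={b.txt, c.txt, d.txt, e.txt} staged={a.txt, b.txt, e.txt}
After op 17 (modify e.txt): modified={b.txt, c.txt, d.txt, e.txt} staged={a.txt, b.txt, e.txt}
After op 18 (modify a.txt): modified={a.txt, b.txt, c.txt, d.txt, e.txt} staged={a.txt, b.txt, e.txt}
After op 19 (git add d.txt): modified={a.txt, b.txt, c.txt, e.txt} staged={a.txt, b.txt, d.txt, e.txt}
After op 20 (modify d.txt): modified={a.txt, b.txt, c.txt, d.txt, e.txt} staged={a.txt, b.txt, d.txt, e.txt}
After op 21 (git reset b.txt): modified={a.txt, b.txt, c.txt, d.txt, e.txt} staged={a.txt, d.txt, e.txt}
After op 22 (git add a.txt): modified={b.txt, c.txt, d.txt, e.txt} staged={a.txt, d.txt, e.txt}
After op 23 (git reset a.txt): modified={a.txt, b.txt, c.txt, d.txt, e.txt} staged={d.txt, e.txt}
After op 24 (git commit): modified={a.txt, b.txt, c.txt, d.txt, e.txt} staged={none}
After op 25 (git add e.txt): modified={a.txt, b.txt, c.txt, d.txt} staged={e.txt}
After op 26 (modify e.txt): modified={a.txt, b.txt, c.txt, d.txt, e.txt} staged={e.txt}
After op 27 (git reset e.txt): modified={a.txt, b.txt, c.txt, d.txt, e.txt} staged={none}
After op 28 (git add e.txt): modified={a.txt, b.txt, c.txt, d.txt} staged={e.txt}
After op 29 (modify e.txt): modified={a.txt, b.txt, c.txt, d.txt, e.txt} staged={e.txt}
After op 30 (git reset d.txt): modified={a.txt, b.txt, c.txt, d.txt, e.txt} staged={e.txt}

Answer: a.txt, b.txt, c.txt, d.txt, e.txt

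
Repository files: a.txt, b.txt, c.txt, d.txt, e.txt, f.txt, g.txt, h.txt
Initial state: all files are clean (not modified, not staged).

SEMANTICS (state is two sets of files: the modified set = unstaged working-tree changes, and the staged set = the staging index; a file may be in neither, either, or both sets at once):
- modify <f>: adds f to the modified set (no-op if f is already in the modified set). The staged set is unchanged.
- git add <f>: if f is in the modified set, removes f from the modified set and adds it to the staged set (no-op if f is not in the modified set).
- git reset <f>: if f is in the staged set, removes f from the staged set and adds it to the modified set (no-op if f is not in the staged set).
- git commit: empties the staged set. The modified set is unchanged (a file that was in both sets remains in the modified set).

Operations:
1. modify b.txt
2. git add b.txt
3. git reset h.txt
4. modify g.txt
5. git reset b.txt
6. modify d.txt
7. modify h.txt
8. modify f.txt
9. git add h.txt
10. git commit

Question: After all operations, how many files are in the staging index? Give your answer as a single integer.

After op 1 (modify b.txt): modified={b.txt} staged={none}
After op 2 (git add b.txt): modified={none} staged={b.txt}
After op 3 (git reset h.txt): modified={none} staged={b.txt}
After op 4 (modify g.txt): modified={g.txt} staged={b.txt}
After op 5 (git reset b.txt): modified={b.txt, g.txt} staged={none}
After op 6 (modify d.txt): modified={b.txt, d.txt, g.txt} staged={none}
After op 7 (modify h.txt): modified={b.txt, d.txt, g.txt, h.txt} staged={none}
After op 8 (modify f.txt): modified={b.txt, d.txt, f.txt, g.txt, h.txt} staged={none}
After op 9 (git add h.txt): modified={b.txt, d.txt, f.txt, g.txt} staged={h.txt}
After op 10 (git commit): modified={b.txt, d.txt, f.txt, g.txt} staged={none}
Final staged set: {none} -> count=0

Answer: 0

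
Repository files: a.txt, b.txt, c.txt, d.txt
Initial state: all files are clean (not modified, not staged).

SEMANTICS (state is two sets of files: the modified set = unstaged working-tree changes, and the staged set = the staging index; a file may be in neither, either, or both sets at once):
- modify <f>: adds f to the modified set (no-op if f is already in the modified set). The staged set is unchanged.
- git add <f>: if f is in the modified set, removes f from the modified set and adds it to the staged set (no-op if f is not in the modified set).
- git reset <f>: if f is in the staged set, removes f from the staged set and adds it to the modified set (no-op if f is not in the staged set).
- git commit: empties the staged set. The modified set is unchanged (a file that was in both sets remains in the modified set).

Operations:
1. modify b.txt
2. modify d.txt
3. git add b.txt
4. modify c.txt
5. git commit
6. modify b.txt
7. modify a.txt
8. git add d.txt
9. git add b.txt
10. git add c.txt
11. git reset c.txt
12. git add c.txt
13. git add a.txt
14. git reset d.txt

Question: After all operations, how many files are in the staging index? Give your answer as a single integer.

Answer: 3

Derivation:
After op 1 (modify b.txt): modified={b.txt} staged={none}
After op 2 (modify d.txt): modified={b.txt, d.txt} staged={none}
After op 3 (git add b.txt): modified={d.txt} staged={b.txt}
After op 4 (modify c.txt): modified={c.txt, d.txt} staged={b.txt}
After op 5 (git commit): modified={c.txt, d.txt} staged={none}
After op 6 (modify b.txt): modified={b.txt, c.txt, d.txt} staged={none}
After op 7 (modify a.txt): modified={a.txt, b.txt, c.txt, d.txt} staged={none}
After op 8 (git add d.txt): modified={a.txt, b.txt, c.txt} staged={d.txt}
After op 9 (git add b.txt): modified={a.txt, c.txt} staged={b.txt, d.txt}
After op 10 (git add c.txt): modified={a.txt} staged={b.txt, c.txt, d.txt}
After op 11 (git reset c.txt): modified={a.txt, c.txt} staged={b.txt, d.txt}
After op 12 (git add c.txt): modified={a.txt} staged={b.txt, c.txt, d.txt}
After op 13 (git add a.txt): modified={none} staged={a.txt, b.txt, c.txt, d.txt}
After op 14 (git reset d.txt): modified={d.txt} staged={a.txt, b.txt, c.txt}
Final staged set: {a.txt, b.txt, c.txt} -> count=3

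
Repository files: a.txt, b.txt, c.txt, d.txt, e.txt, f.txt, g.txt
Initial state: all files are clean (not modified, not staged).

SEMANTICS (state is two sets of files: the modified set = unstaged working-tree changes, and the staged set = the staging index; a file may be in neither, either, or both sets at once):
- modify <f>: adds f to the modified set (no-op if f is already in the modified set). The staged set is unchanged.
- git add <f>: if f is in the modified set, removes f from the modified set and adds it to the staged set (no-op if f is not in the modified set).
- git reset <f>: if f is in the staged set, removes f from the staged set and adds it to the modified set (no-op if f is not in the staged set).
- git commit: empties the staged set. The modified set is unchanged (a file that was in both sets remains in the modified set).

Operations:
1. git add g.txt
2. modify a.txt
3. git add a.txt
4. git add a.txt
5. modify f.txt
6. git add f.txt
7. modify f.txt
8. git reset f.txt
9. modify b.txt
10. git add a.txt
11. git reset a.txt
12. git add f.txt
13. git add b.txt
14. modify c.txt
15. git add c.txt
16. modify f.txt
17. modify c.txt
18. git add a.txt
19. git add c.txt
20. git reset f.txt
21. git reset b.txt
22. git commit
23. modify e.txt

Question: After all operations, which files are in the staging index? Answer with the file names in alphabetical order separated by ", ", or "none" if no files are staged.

After op 1 (git add g.txt): modified={none} staged={none}
After op 2 (modify a.txt): modified={a.txt} staged={none}
After op 3 (git add a.txt): modified={none} staged={a.txt}
After op 4 (git add a.txt): modified={none} staged={a.txt}
After op 5 (modify f.txt): modified={f.txt} staged={a.txt}
After op 6 (git add f.txt): modified={none} staged={a.txt, f.txt}
After op 7 (modify f.txt): modified={f.txt} staged={a.txt, f.txt}
After op 8 (git reset f.txt): modified={f.txt} staged={a.txt}
After op 9 (modify b.txt): modified={b.txt, f.txt} staged={a.txt}
After op 10 (git add a.txt): modified={b.txt, f.txt} staged={a.txt}
After op 11 (git reset a.txt): modified={a.txt, b.txt, f.txt} staged={none}
After op 12 (git add f.txt): modified={a.txt, b.txt} staged={f.txt}
After op 13 (git add b.txt): modified={a.txt} staged={b.txt, f.txt}
After op 14 (modify c.txt): modified={a.txt, c.txt} staged={b.txt, f.txt}
After op 15 (git add c.txt): modified={a.txt} staged={b.txt, c.txt, f.txt}
After op 16 (modify f.txt): modified={a.txt, f.txt} staged={b.txt, c.txt, f.txt}
After op 17 (modify c.txt): modified={a.txt, c.txt, f.txt} staged={b.txt, c.txt, f.txt}
After op 18 (git add a.txt): modified={c.txt, f.txt} staged={a.txt, b.txt, c.txt, f.txt}
After op 19 (git add c.txt): modified={f.txt} staged={a.txt, b.txt, c.txt, f.txt}
After op 20 (git reset f.txt): modified={f.txt} staged={a.txt, b.txt, c.txt}
After op 21 (git reset b.txt): modified={b.txt, f.txt} staged={a.txt, c.txt}
After op 22 (git commit): modified={b.txt, f.txt} staged={none}
After op 23 (modify e.txt): modified={b.txt, e.txt, f.txt} staged={none}

Answer: none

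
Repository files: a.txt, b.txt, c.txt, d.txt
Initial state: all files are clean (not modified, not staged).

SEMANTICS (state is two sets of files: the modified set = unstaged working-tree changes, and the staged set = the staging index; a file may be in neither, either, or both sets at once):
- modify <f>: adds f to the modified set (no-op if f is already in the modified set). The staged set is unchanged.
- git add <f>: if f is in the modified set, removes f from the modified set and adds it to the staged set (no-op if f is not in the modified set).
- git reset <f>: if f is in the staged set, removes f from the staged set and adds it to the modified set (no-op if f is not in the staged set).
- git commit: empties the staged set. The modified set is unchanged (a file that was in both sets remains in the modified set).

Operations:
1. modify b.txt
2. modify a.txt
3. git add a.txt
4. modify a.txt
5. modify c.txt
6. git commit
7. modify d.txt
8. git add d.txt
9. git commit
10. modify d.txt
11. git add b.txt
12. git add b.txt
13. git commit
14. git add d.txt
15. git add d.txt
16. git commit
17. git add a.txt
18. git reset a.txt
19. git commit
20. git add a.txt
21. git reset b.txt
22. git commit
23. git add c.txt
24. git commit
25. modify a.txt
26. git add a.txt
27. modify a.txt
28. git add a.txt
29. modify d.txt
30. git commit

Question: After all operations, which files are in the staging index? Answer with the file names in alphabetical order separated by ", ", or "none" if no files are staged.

Answer: none

Derivation:
After op 1 (modify b.txt): modified={b.txt} staged={none}
After op 2 (modify a.txt): modified={a.txt, b.txt} staged={none}
After op 3 (git add a.txt): modified={b.txt} staged={a.txt}
After op 4 (modify a.txt): modified={a.txt, b.txt} staged={a.txt}
After op 5 (modify c.txt): modified={a.txt, b.txt, c.txt} staged={a.txt}
After op 6 (git commit): modified={a.txt, b.txt, c.txt} staged={none}
After op 7 (modify d.txt): modified={a.txt, b.txt, c.txt, d.txt} staged={none}
After op 8 (git add d.txt): modified={a.txt, b.txt, c.txt} staged={d.txt}
After op 9 (git commit): modified={a.txt, b.txt, c.txt} staged={none}
After op 10 (modify d.txt): modified={a.txt, b.txt, c.txt, d.txt} staged={none}
After op 11 (git add b.txt): modified={a.txt, c.txt, d.txt} staged={b.txt}
After op 12 (git add b.txt): modified={a.txt, c.txt, d.txt} staged={b.txt}
After op 13 (git commit): modified={a.txt, c.txt, d.txt} staged={none}
After op 14 (git add d.txt): modified={a.txt, c.txt} staged={d.txt}
After op 15 (git add d.txt): modified={a.txt, c.txt} staged={d.txt}
After op 16 (git commit): modified={a.txt, c.txt} staged={none}
After op 17 (git add a.txt): modified={c.txt} staged={a.txt}
After op 18 (git reset a.txt): modified={a.txt, c.txt} staged={none}
After op 19 (git commit): modified={a.txt, c.txt} staged={none}
After op 20 (git add a.txt): modified={c.txt} staged={a.txt}
After op 21 (git reset b.txt): modified={c.txt} staged={a.txt}
After op 22 (git commit): modified={c.txt} staged={none}
After op 23 (git add c.txt): modified={none} staged={c.txt}
After op 24 (git commit): modified={none} staged={none}
After op 25 (modify a.txt): modified={a.txt} staged={none}
After op 26 (git add a.txt): modified={none} staged={a.txt}
After op 27 (modify a.txt): modified={a.txt} staged={a.txt}
After op 28 (git add a.txt): modified={none} staged={a.txt}
After op 29 (modify d.txt): modified={d.txt} staged={a.txt}
After op 30 (git commit): modified={d.txt} staged={none}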